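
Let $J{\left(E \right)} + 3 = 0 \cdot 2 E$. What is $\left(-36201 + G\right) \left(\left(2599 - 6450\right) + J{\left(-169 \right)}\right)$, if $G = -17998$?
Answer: $208882946$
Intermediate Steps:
$J{\left(E \right)} = -3$ ($J{\left(E \right)} = -3 + 0 \cdot 2 E = -3 + 0 E = -3 + 0 = -3$)
$\left(-36201 + G\right) \left(\left(2599 - 6450\right) + J{\left(-169 \right)}\right) = \left(-36201 - 17998\right) \left(\left(2599 - 6450\right) - 3\right) = - 54199 \left(\left(2599 - 6450\right) - 3\right) = - 54199 \left(-3851 - 3\right) = \left(-54199\right) \left(-3854\right) = 208882946$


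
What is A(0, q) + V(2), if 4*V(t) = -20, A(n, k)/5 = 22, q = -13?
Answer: 105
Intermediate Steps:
A(n, k) = 110 (A(n, k) = 5*22 = 110)
V(t) = -5 (V(t) = (¼)*(-20) = -5)
A(0, q) + V(2) = 110 - 5 = 105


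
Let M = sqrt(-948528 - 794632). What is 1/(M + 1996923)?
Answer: 1996923/3987703211089 - 2*I*sqrt(435790)/3987703211089 ≈ 5.0077e-7 - 3.3109e-10*I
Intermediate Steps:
M = 2*I*sqrt(435790) (M = sqrt(-1743160) = 2*I*sqrt(435790) ≈ 1320.3*I)
1/(M + 1996923) = 1/(2*I*sqrt(435790) + 1996923) = 1/(1996923 + 2*I*sqrt(435790))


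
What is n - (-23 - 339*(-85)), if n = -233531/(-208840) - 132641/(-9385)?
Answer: -2256054951117/78398536 ≈ -28777.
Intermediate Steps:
n = 1195697395/78398536 (n = -233531*(-1/208840) - 132641*(-1/9385) = 233531/208840 + 132641/9385 = 1195697395/78398536 ≈ 15.252)
n - (-23 - 339*(-85)) = 1195697395/78398536 - (-23 - 339*(-85)) = 1195697395/78398536 - (-23 + 28815) = 1195697395/78398536 - 1*28792 = 1195697395/78398536 - 28792 = -2256054951117/78398536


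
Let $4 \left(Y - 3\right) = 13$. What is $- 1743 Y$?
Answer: $- \frac{43575}{4} \approx -10894.0$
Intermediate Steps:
$Y = \frac{25}{4}$ ($Y = 3 + \frac{1}{4} \cdot 13 = 3 + \frac{13}{4} = \frac{25}{4} \approx 6.25$)
$- 1743 Y = \left(-1743\right) \frac{25}{4} = - \frac{43575}{4}$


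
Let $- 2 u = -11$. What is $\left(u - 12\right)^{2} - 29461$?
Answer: $- \frac{117675}{4} \approx -29419.0$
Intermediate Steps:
$u = \frac{11}{2}$ ($u = \left(- \frac{1}{2}\right) \left(-11\right) = \frac{11}{2} \approx 5.5$)
$\left(u - 12\right)^{2} - 29461 = \left(\frac{11}{2} - 12\right)^{2} - 29461 = \left(- \frac{13}{2}\right)^{2} - 29461 = \frac{169}{4} - 29461 = - \frac{117675}{4}$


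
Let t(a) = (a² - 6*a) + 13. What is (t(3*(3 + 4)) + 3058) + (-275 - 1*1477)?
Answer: 1634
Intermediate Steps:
t(a) = 13 + a² - 6*a
(t(3*(3 + 4)) + 3058) + (-275 - 1*1477) = ((13 + (3*(3 + 4))² - 18*(3 + 4)) + 3058) + (-275 - 1*1477) = ((13 + (3*7)² - 18*7) + 3058) + (-275 - 1477) = ((13 + 21² - 6*21) + 3058) - 1752 = ((13 + 441 - 126) + 3058) - 1752 = (328 + 3058) - 1752 = 3386 - 1752 = 1634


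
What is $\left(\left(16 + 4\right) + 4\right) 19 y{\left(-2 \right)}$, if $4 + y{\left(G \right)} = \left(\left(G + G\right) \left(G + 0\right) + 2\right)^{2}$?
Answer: $43776$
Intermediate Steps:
$y{\left(G \right)} = -4 + \left(2 + 2 G^{2}\right)^{2}$ ($y{\left(G \right)} = -4 + \left(\left(G + G\right) \left(G + 0\right) + 2\right)^{2} = -4 + \left(2 G G + 2\right)^{2} = -4 + \left(2 G^{2} + 2\right)^{2} = -4 + \left(2 + 2 G^{2}\right)^{2}$)
$\left(\left(16 + 4\right) + 4\right) 19 y{\left(-2 \right)} = \left(\left(16 + 4\right) + 4\right) 19 \left(-4 + 4 \left(1 + \left(-2\right)^{2}\right)^{2}\right) = \left(20 + 4\right) 19 \left(-4 + 4 \left(1 + 4\right)^{2}\right) = 24 \cdot 19 \left(-4 + 4 \cdot 5^{2}\right) = 456 \left(-4 + 4 \cdot 25\right) = 456 \left(-4 + 100\right) = 456 \cdot 96 = 43776$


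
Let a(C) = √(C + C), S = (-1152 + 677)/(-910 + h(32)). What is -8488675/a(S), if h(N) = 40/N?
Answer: -1697735*√138130/76 ≈ -8.3023e+6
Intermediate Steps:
S = 380/727 (S = (-1152 + 677)/(-910 + 40/32) = -475/(-910 + 40*(1/32)) = -475/(-910 + 5/4) = -475/(-3635/4) = -475*(-4/3635) = 380/727 ≈ 0.52270)
a(C) = √2*√C (a(C) = √(2*C) = √2*√C)
-8488675/a(S) = -8488675*√138130/380 = -1697735*√138130/76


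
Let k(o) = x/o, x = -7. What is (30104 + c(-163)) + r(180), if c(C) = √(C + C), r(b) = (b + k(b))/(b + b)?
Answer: 1950771593/64800 + I*√326 ≈ 30105.0 + 18.055*I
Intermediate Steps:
k(o) = -7/o
r(b) = (b - 7/b)/(2*b) (r(b) = (b - 7/b)/(b + b) = (b - 7/b)/((2*b)) = (b - 7/b)*(1/(2*b)) = (b - 7/b)/(2*b))
c(C) = √2*√C (c(C) = √(2*C) = √2*√C)
(30104 + c(-163)) + r(180) = (30104 + √2*√(-163)) + (½)*(-7 + 180²)/180² = (30104 + √2*(I*√163)) + (½)*(1/32400)*(-7 + 32400) = (30104 + I*√326) + (½)*(1/32400)*32393 = (30104 + I*√326) + 32393/64800 = 1950771593/64800 + I*√326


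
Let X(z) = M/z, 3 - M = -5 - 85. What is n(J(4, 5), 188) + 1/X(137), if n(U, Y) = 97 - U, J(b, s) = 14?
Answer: 7856/93 ≈ 84.473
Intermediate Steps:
M = 93 (M = 3 - (-5 - 85) = 3 - 1*(-90) = 3 + 90 = 93)
X(z) = 93/z
n(J(4, 5), 188) + 1/X(137) = (97 - 1*14) + 1/(93/137) = (97 - 14) + 1/(93*(1/137)) = 83 + 1/(93/137) = 83 + 137/93 = 7856/93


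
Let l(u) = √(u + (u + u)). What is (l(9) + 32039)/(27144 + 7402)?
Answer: 1393/1502 + 3*√3/34546 ≈ 0.92758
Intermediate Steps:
l(u) = √3*√u (l(u) = √(u + 2*u) = √(3*u) = √3*√u)
(l(9) + 32039)/(27144 + 7402) = (√3*√9 + 32039)/(27144 + 7402) = (√3*3 + 32039)/34546 = (3*√3 + 32039)*(1/34546) = (32039 + 3*√3)*(1/34546) = 1393/1502 + 3*√3/34546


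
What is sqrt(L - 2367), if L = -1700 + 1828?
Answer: I*sqrt(2239) ≈ 47.318*I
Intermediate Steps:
L = 128
sqrt(L - 2367) = sqrt(128 - 2367) = sqrt(-2239) = I*sqrt(2239)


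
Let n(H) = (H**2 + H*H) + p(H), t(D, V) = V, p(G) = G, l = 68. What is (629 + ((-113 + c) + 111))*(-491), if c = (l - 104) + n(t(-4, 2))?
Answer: -295091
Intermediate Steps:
n(H) = H + 2*H**2 (n(H) = (H**2 + H*H) + H = (H**2 + H**2) + H = 2*H**2 + H = H + 2*H**2)
c = -26 (c = (68 - 104) + 2*(1 + 2*2) = -36 + 2*(1 + 4) = -36 + 2*5 = -36 + 10 = -26)
(629 + ((-113 + c) + 111))*(-491) = (629 + ((-113 - 26) + 111))*(-491) = (629 + (-139 + 111))*(-491) = (629 - 28)*(-491) = 601*(-491) = -295091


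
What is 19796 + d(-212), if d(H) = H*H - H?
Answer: 64952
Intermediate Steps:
d(H) = H**2 - H
19796 + d(-212) = 19796 - 212*(-1 - 212) = 19796 - 212*(-213) = 19796 + 45156 = 64952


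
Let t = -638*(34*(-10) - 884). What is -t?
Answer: -780912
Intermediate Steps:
t = 780912 (t = -638*(-340 - 884) = -638*(-1224) = 780912)
-t = -1*780912 = -780912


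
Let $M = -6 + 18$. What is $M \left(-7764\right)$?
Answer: $-93168$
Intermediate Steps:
$M = 12$
$M \left(-7764\right) = 12 \left(-7764\right) = -93168$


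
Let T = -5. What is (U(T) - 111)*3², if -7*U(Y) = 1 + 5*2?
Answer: -7092/7 ≈ -1013.1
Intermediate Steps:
U(Y) = -11/7 (U(Y) = -(1 + 5*2)/7 = -(1 + 10)/7 = -⅐*11 = -11/7)
(U(T) - 111)*3² = (-11/7 - 111)*3² = -788/7*9 = -7092/7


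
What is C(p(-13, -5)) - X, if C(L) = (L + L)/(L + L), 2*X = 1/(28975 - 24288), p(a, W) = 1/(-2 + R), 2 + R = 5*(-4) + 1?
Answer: 9373/9374 ≈ 0.99989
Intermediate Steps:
R = -21 (R = -2 + (5*(-4) + 1) = -2 + (-20 + 1) = -2 - 19 = -21)
p(a, W) = -1/23 (p(a, W) = 1/(-2 - 21) = 1/(-23) = -1/23)
X = 1/9374 (X = 1/(2*(28975 - 24288)) = (½)/4687 = (½)*(1/4687) = 1/9374 ≈ 0.00010668)
C(L) = 1 (C(L) = (2*L)/((2*L)) = (2*L)*(1/(2*L)) = 1)
C(p(-13, -5)) - X = 1 - 1*1/9374 = 1 - 1/9374 = 9373/9374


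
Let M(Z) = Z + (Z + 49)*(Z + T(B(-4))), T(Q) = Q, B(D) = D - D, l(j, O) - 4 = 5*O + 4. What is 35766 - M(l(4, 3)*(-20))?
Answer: -152834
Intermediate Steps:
l(j, O) = 8 + 5*O (l(j, O) = 4 + (5*O + 4) = 4 + (4 + 5*O) = 8 + 5*O)
B(D) = 0
M(Z) = Z + Z*(49 + Z) (M(Z) = Z + (Z + 49)*(Z + 0) = Z + (49 + Z)*Z = Z + Z*(49 + Z))
35766 - M(l(4, 3)*(-20)) = 35766 - (8 + 5*3)*(-20)*(50 + (8 + 5*3)*(-20)) = 35766 - (8 + 15)*(-20)*(50 + (8 + 15)*(-20)) = 35766 - 23*(-20)*(50 + 23*(-20)) = 35766 - (-460)*(50 - 460) = 35766 - (-460)*(-410) = 35766 - 1*188600 = 35766 - 188600 = -152834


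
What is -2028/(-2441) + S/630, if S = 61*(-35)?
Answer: -112397/43938 ≈ -2.5581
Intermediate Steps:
S = -2135
-2028/(-2441) + S/630 = -2028/(-2441) - 2135/630 = -2028*(-1/2441) - 2135*1/630 = 2028/2441 - 61/18 = -112397/43938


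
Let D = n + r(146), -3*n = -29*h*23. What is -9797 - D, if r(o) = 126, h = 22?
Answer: -44443/3 ≈ -14814.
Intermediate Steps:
n = 14674/3 (n = -(-29*22)*23/3 = -(-638)*23/3 = -⅓*(-14674) = 14674/3 ≈ 4891.3)
D = 15052/3 (D = 14674/3 + 126 = 15052/3 ≈ 5017.3)
-9797 - D = -9797 - 1*15052/3 = -9797 - 15052/3 = -44443/3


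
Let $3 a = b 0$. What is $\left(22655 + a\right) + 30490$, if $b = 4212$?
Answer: $53145$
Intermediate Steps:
$a = 0$ ($a = \frac{4212 \cdot 0}{3} = \frac{1}{3} \cdot 0 = 0$)
$\left(22655 + a\right) + 30490 = \left(22655 + 0\right) + 30490 = 22655 + 30490 = 53145$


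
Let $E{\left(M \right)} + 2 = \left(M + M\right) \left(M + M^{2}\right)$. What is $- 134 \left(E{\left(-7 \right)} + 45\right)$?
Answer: $73030$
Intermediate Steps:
$E{\left(M \right)} = -2 + 2 M \left(M + M^{2}\right)$ ($E{\left(M \right)} = -2 + \left(M + M\right) \left(M + M^{2}\right) = -2 + 2 M \left(M + M^{2}\right)$)
$- 134 \left(E{\left(-7 \right)} + 45\right) = - 134 \left(\left(-2 + 2 \left(-7\right)^{2} + 2 \left(-7\right)^{3}\right) + 45\right) = - 134 \left(\left(-2 + 2 \cdot 49 + 2 \left(-343\right)\right) + 45\right) = - 134 \left(\left(-2 + 98 - 686\right) + 45\right) = - 134 \left(-590 + 45\right) = \left(-134\right) \left(-545\right) = 73030$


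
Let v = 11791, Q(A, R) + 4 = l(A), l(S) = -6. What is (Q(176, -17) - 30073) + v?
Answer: -18292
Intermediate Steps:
Q(A, R) = -10 (Q(A, R) = -4 - 6 = -10)
(Q(176, -17) - 30073) + v = (-10 - 30073) + 11791 = -30083 + 11791 = -18292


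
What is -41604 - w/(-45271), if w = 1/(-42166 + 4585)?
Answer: -70782110479405/1701329451 ≈ -41604.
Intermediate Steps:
w = -1/37581 (w = 1/(-37581) = -1/37581 ≈ -2.6609e-5)
-41604 - w/(-45271) = -41604 - (-1)/(37581*(-45271)) = -41604 - (-1)*(-1)/(37581*45271) = -41604 - 1*1/1701329451 = -41604 - 1/1701329451 = -70782110479405/1701329451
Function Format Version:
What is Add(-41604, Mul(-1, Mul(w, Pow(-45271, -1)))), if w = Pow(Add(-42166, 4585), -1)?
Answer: Rational(-70782110479405, 1701329451) ≈ -41604.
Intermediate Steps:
w = Rational(-1, 37581) (w = Pow(-37581, -1) = Rational(-1, 37581) ≈ -2.6609e-5)
Add(-41604, Mul(-1, Mul(w, Pow(-45271, -1)))) = Add(-41604, Mul(-1, Mul(Rational(-1, 37581), Pow(-45271, -1)))) = Add(-41604, Mul(-1, Mul(Rational(-1, 37581), Rational(-1, 45271)))) = Add(-41604, Mul(-1, Rational(1, 1701329451))) = Add(-41604, Rational(-1, 1701329451)) = Rational(-70782110479405, 1701329451)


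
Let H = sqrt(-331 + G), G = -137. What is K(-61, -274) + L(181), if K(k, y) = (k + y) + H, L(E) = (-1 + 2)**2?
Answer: -334 + 6*I*sqrt(13) ≈ -334.0 + 21.633*I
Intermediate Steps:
H = 6*I*sqrt(13) (H = sqrt(-331 - 137) = sqrt(-468) = 6*I*sqrt(13) ≈ 21.633*I)
L(E) = 1 (L(E) = 1**2 = 1)
K(k, y) = k + y + 6*I*sqrt(13) (K(k, y) = (k + y) + 6*I*sqrt(13) = k + y + 6*I*sqrt(13))
K(-61, -274) + L(181) = (-61 - 274 + 6*I*sqrt(13)) + 1 = (-335 + 6*I*sqrt(13)) + 1 = -334 + 6*I*sqrt(13)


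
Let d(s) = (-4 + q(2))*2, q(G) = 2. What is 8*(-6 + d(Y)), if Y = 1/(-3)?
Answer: -80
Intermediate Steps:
Y = -⅓ ≈ -0.33333
d(s) = -4 (d(s) = (-4 + 2)*2 = -2*2 = -4)
8*(-6 + d(Y)) = 8*(-6 - 4) = 8*(-10) = -80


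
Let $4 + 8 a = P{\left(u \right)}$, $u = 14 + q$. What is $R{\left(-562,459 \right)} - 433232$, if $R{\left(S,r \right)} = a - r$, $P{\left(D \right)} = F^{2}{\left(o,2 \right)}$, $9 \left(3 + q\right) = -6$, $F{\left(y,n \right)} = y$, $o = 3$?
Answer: $- \frac{3469523}{8} \approx -4.3369 \cdot 10^{5}$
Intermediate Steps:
$q = - \frac{11}{3}$ ($q = -3 + \frac{1}{9} \left(-6\right) = -3 - \frac{2}{3} = - \frac{11}{3} \approx -3.6667$)
$u = \frac{31}{3}$ ($u = 14 - \frac{11}{3} = \frac{31}{3} \approx 10.333$)
$P{\left(D \right)} = 9$ ($P{\left(D \right)} = 3^{2} = 9$)
$a = \frac{5}{8}$ ($a = - \frac{1}{2} + \frac{1}{8} \cdot 9 = - \frac{1}{2} + \frac{9}{8} = \frac{5}{8} \approx 0.625$)
$R{\left(S,r \right)} = \frac{5}{8} - r$
$R{\left(-562,459 \right)} - 433232 = \left(\frac{5}{8} - 459\right) - 433232 = - \frac{3667}{8} - 433232 = - \frac{3469523}{8}$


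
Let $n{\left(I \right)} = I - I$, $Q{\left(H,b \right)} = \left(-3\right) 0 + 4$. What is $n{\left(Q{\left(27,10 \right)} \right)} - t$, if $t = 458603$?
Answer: $-458603$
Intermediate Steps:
$Q{\left(H,b \right)} = 4$ ($Q{\left(H,b \right)} = 0 + 4 = 4$)
$n{\left(I \right)} = 0$
$n{\left(Q{\left(27,10 \right)} \right)} - t = 0 - 458603 = -458603$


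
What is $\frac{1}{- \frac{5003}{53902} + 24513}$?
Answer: $\frac{53902}{1321294723} \approx 4.0795 \cdot 10^{-5}$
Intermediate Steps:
$\frac{1}{- \frac{5003}{53902} + 24513} = \frac{1}{\frac{1321294723}{53902}} = \frac{53902}{1321294723}$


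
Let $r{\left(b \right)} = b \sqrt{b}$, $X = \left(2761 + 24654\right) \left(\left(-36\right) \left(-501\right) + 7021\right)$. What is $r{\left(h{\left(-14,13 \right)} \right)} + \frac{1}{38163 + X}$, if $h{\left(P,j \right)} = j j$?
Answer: $\frac{1509285872147}{686975818} \approx 2197.0$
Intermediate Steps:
$X = 686937655$ ($X = 27415 \left(18036 + 7021\right) = 27415 \cdot 25057 = 686937655$)
$h{\left(P,j \right)} = j^{2}$
$r{\left(b \right)} = b^{\frac{3}{2}}$
$r{\left(h{\left(-14,13 \right)} \right)} + \frac{1}{38163 + X} = \left(13^{2}\right)^{\frac{3}{2}} + \frac{1}{38163 + 686937655} = 169^{\frac{3}{2}} + \frac{1}{686975818} = 2197 + \frac{1}{686975818} = \frac{1509285872147}{686975818}$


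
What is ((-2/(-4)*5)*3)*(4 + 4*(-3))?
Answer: -60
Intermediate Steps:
((-2/(-4)*5)*3)*(4 + 4*(-3)) = ((-2*(-¼)*5)*3)*(4 - 12) = (((½)*5)*3)*(-8) = ((5/2)*3)*(-8) = (15/2)*(-8) = -60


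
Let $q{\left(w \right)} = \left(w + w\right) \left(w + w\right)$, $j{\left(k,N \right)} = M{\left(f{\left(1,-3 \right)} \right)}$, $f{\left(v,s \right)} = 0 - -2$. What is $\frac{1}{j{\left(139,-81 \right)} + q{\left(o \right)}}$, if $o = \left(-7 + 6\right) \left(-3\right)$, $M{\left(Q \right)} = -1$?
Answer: $\frac{1}{35} \approx 0.028571$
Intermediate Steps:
$f{\left(v,s \right)} = 2$ ($f{\left(v,s \right)} = 0 + 2 = 2$)
$j{\left(k,N \right)} = -1$
$o = 3$ ($o = \left(-1\right) \left(-3\right) = 3$)
$q{\left(w \right)} = 4 w^{2}$ ($q{\left(w \right)} = 2 w 2 w = 4 w^{2}$)
$\frac{1}{j{\left(139,-81 \right)} + q{\left(o \right)}} = \frac{1}{-1 + 4 \cdot 3^{2}} = \frac{1}{-1 + 4 \cdot 9} = \frac{1}{-1 + 36} = \frac{1}{35}$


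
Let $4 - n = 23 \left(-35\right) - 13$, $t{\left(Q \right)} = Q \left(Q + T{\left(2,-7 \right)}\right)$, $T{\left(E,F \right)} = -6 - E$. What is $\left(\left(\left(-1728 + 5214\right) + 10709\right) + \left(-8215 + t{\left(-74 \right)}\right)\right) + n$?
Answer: $12870$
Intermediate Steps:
$t{\left(Q \right)} = Q \left(-8 + Q\right)$ ($t{\left(Q \right)} = Q \left(Q - 8\right) = Q \left(-8 + Q\right)$)
$n = 822$ ($n = 4 - \left(23 \left(-35\right) - 13\right) = 4 - \left(-805 - 13\right) = 4 - -818 = 4 + 818 = 822$)
$\left(\left(\left(-1728 + 5214\right) + 10709\right) + \left(-8215 + t{\left(-74 \right)}\right)\right) + n = \left(\left(\left(-1728 + 5214\right) + 10709\right) - \left(8215 + 74 \left(-8 - 74\right)\right)\right) + 822 = \left(\left(3486 + 10709\right) - 2147\right) + 822 = \left(14195 + \left(-8215 + 6068\right)\right) + 822 = \left(14195 - 2147\right) + 822 = 12048 + 822 = 12870$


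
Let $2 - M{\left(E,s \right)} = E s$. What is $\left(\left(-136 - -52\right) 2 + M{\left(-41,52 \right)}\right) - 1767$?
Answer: $199$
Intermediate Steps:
$M{\left(E,s \right)} = 2 - E s$
$\left(\left(-136 - -52\right) 2 + M{\left(-41,52 \right)}\right) - 1767 = \left(\left(-136 - -52\right) 2 - \left(-2 - 2132\right)\right) - 1767 = \left(\left(-136 + 52\right) 2 + \left(2 + 2132\right)\right) - 1767 = \left(\left(-84\right) 2 + 2134\right) - 1767 = \left(-168 + 2134\right) - 1767 = 1966 - 1767 = 199$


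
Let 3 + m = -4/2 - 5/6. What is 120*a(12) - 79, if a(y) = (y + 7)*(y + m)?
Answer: 13981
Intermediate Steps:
m = -35/6 (m = -3 + (-4/2 - 5/6) = -3 + (-4*½ - 5*⅙) = -3 + (-2 - ⅚) = -3 - 17/6 = -35/6 ≈ -5.8333)
a(y) = (7 + y)*(-35/6 + y) (a(y) = (y + 7)*(y - 35/6) = (7 + y)*(-35/6 + y))
120*a(12) - 79 = 120*(-245/6 + 12² + (7/6)*12) - 79 = 120*(-245/6 + 144 + 14) - 79 = 120*(703/6) - 79 = 14060 - 79 = 13981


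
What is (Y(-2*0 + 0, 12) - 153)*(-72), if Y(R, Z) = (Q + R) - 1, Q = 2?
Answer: 10944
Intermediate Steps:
Y(R, Z) = 1 + R (Y(R, Z) = (2 + R) - 1 = 1 + R)
(Y(-2*0 + 0, 12) - 153)*(-72) = ((1 + (-2*0 + 0)) - 153)*(-72) = ((1 + (0 + 0)) - 153)*(-72) = ((1 + 0) - 153)*(-72) = (1 - 153)*(-72) = -152*(-72) = 10944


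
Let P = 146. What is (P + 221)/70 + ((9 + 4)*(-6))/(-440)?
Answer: 8347/1540 ≈ 5.4201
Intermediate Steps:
(P + 221)/70 + ((9 + 4)*(-6))/(-440) = (146 + 221)/70 + ((9 + 4)*(-6))/(-440) = 367*(1/70) + (13*(-6))*(-1/440) = 367/70 - 78*(-1/440) = 367/70 + 39/220 = 8347/1540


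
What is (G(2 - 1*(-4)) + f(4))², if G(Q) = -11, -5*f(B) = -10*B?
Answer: 9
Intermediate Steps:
f(B) = 2*B (f(B) = -(-2)*B = 2*B)
(G(2 - 1*(-4)) + f(4))² = (-11 + 2*4)² = (-11 + 8)² = (-3)² = 9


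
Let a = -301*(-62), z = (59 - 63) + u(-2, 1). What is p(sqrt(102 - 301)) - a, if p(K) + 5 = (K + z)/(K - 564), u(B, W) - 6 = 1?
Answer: -5941614258/318295 - 567*I*sqrt(199)/318295 ≈ -18667.0 - 0.025129*I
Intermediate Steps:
u(B, W) = 7 (u(B, W) = 6 + 1 = 7)
z = 3 (z = (59 - 63) + 7 = -4 + 7 = 3)
a = 18662
p(K) = -5 + (3 + K)/(-564 + K) (p(K) = -5 + (K + 3)/(K - 564) = -5 + (3 + K)/(-564 + K))
p(sqrt(102 - 301)) - a = (2823 - 4*sqrt(102 - 301))/(-564 + sqrt(102 - 301)) - 1*18662 = (2823 - 4*I*sqrt(199))/(-564 + sqrt(-199)) - 18662 = (2823 - 4*I*sqrt(199))/(-564 + I*sqrt(199)) - 18662 = -18662 + (2823 - 4*I*sqrt(199))/(-564 + I*sqrt(199))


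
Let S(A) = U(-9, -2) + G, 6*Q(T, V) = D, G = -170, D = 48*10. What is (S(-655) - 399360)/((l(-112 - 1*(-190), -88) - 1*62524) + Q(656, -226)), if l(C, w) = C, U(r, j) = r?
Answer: 399539/62366 ≈ 6.4064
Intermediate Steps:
D = 480
Q(T, V) = 80 (Q(T, V) = (1/6)*480 = 80)
S(A) = -179 (S(A) = -9 - 170 = -179)
(S(-655) - 399360)/((l(-112 - 1*(-190), -88) - 1*62524) + Q(656, -226)) = (-179 - 399360)/(((-112 - 1*(-190)) - 1*62524) + 80) = -399539/(((-112 + 190) - 62524) + 80) = -399539/((78 - 62524) + 80) = -399539/(-62446 + 80) = -399539/(-62366) = -399539*(-1/62366) = 399539/62366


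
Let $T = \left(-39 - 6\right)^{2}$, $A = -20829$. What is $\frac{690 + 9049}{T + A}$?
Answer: $- \frac{9739}{18804} \approx -0.51792$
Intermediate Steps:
$T = 2025$ ($T = \left(-45\right)^{2} = 2025$)
$\frac{690 + 9049}{T + A} = \frac{690 + 9049}{2025 - 20829} = \frac{9739}{-18804} = 9739 \left(- \frac{1}{18804}\right) = - \frac{9739}{18804}$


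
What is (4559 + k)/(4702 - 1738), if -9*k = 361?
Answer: 20335/13338 ≈ 1.5246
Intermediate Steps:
k = -361/9 (k = -1/9*361 = -361/9 ≈ -40.111)
(4559 + k)/(4702 - 1738) = (4559 - 361/9)/(4702 - 1738) = (40670/9)/2964 = (40670/9)*(1/2964) = 20335/13338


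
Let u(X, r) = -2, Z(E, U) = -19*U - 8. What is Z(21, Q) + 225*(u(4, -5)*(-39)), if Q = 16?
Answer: 17238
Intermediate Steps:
Z(E, U) = -8 - 19*U
Z(21, Q) + 225*(u(4, -5)*(-39)) = (-8 - 19*16) + 225*(-2*(-39)) = (-8 - 304) + 225*78 = -312 + 17550 = 17238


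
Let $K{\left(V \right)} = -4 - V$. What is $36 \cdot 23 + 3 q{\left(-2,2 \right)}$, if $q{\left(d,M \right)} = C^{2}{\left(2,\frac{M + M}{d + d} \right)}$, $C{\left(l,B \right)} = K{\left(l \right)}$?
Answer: $936$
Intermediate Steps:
$C{\left(l,B \right)} = -4 - l$
$q{\left(d,M \right)} = 36$ ($q{\left(d,M \right)} = \left(-4 - 2\right)^{2} = \left(-6\right)^{2} = 36$)
$36 \cdot 23 + 3 q{\left(-2,2 \right)} = 36 \cdot 23 + 3 \cdot 36 = 828 + 108 = 936$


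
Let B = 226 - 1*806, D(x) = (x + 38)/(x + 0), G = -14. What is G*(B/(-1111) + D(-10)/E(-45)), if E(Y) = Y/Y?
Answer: 177156/5555 ≈ 31.891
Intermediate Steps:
E(Y) = 1
D(x) = (38 + x)/x
B = -580 (B = 226 - 806 = -580)
G*(B/(-1111) + D(-10)/E(-45)) = -14*(-580/(-1111) + ((38 - 10)/(-10))/1) = -14*(-580*(-1/1111) - ⅒*28*1) = -14*(580/1111 - 14/5*1) = -14*(580/1111 - 14/5) = -14*(-12654/5555) = 177156/5555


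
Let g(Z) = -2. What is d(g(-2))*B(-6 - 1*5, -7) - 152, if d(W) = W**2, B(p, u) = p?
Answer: -196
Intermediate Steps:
d(g(-2))*B(-6 - 1*5, -7) - 152 = (-2)**2*(-6 - 1*5) - 152 = 4*(-6 - 5) - 152 = 4*(-11) - 152 = -44 - 152 = -196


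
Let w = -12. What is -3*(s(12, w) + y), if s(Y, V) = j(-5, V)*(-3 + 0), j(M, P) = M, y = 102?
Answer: -351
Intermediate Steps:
s(Y, V) = 15 (s(Y, V) = -5*(-3 + 0) = -5*(-3) = 15)
-3*(s(12, w) + y) = -3*(15 + 102) = -3*117 = -351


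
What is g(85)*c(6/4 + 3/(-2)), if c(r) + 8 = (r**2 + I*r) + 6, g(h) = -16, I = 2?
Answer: 32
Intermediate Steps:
c(r) = -2 + r**2 + 2*r (c(r) = -8 + ((r**2 + 2*r) + 6) = -8 + (6 + r**2 + 2*r) = -2 + r**2 + 2*r)
g(85)*c(6/4 + 3/(-2)) = -16*(-2 + (6/4 + 3/(-2))**2 + 2*(6/4 + 3/(-2))) = -16*(-2 + (6*(1/4) + 3*(-1/2))**2 + 2*(6*(1/4) + 3*(-1/2))) = -16*(-2 + (3/2 - 3/2)**2 + 2*(3/2 - 3/2)) = -16*(-2 + 0**2 + 2*0) = -16*(-2 + 0 + 0) = -16*(-2) = 32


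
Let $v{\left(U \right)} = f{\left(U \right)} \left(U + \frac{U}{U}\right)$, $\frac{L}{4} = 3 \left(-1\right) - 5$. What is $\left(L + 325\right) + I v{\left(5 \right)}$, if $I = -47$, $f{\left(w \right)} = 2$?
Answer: $-271$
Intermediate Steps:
$L = -32$ ($L = 4 \left(3 \left(-1\right) - 5\right) = 4 \left(-3 - 5\right) = 4 \left(-8\right) = -32$)
$v{\left(U \right)} = 2 + 2 U$ ($v{\left(U \right)} = 2 \left(U + \frac{U}{U}\right) = 2 \left(U + 1\right) = 2 \left(1 + U\right) = 2 + 2 U$)
$\left(L + 325\right) + I v{\left(5 \right)} = \left(-32 + 325\right) - 47 \left(2 + 2 \cdot 5\right) = 293 - 47 \left(2 + 10\right) = 293 - 564 = -271$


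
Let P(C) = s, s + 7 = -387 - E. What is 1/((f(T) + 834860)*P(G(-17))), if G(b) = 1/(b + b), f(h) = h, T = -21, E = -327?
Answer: -1/55934213 ≈ -1.7878e-8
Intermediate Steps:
G(b) = 1/(2*b)
s = -67 (s = -7 + (-387 - 1*(-327)) = -7 + (-387 + 327) = -7 - 60 = -67)
P(C) = -67
1/((f(T) + 834860)*P(G(-17))) = 1/((-21 + 834860)*(-67)) = -1/67/834839 = (1/834839)*(-1/67) = -1/55934213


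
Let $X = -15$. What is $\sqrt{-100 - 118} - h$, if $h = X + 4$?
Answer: $11 + i \sqrt{218} \approx 11.0 + 14.765 i$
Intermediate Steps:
$h = -11$ ($h = -15 + 4 = -11$)
$\sqrt{-100 - 118} - h = \sqrt{-100 - 118} - -11 = \sqrt{-218} + 11 = i \sqrt{218} + 11 = 11 + i \sqrt{218}$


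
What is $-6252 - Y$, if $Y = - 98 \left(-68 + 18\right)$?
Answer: $-11152$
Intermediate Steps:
$Y = 4900$ ($Y = \left(-98\right) \left(-50\right) = 4900$)
$-6252 - Y = -6252 - 4900 = -11152$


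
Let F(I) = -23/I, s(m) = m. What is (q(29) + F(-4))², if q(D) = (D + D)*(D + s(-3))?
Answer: 36663025/16 ≈ 2.2914e+6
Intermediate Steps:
q(D) = 2*D*(-3 + D) (q(D) = (D + D)*(D - 3) = (2*D)*(-3 + D) = 2*D*(-3 + D))
(q(29) + F(-4))² = (2*29*(-3 + 29) - 23/(-4))² = (2*29*26 - 23*(-¼))² = (1508 + 23/4)² = (6055/4)² = 36663025/16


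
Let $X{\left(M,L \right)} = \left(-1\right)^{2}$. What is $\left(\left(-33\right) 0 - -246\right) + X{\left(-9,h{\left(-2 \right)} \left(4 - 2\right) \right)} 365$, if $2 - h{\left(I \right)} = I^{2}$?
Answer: $611$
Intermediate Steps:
$h{\left(I \right)} = 2 - I^{2}$
$X{\left(M,L \right)} = 1$
$\left(\left(-33\right) 0 - -246\right) + X{\left(-9,h{\left(-2 \right)} \left(4 - 2\right) \right)} 365 = \left(\left(-33\right) 0 - -246\right) + 1 \cdot 365 = \left(0 + 246\right) + 365 = 246 + 365 = 611$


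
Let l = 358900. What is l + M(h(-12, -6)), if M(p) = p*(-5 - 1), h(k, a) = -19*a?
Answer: 358216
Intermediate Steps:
M(p) = -6*p (M(p) = p*(-6) = -6*p)
l + M(h(-12, -6)) = 358900 - (-114)*(-6) = 358900 - 6*114 = 358900 - 684 = 358216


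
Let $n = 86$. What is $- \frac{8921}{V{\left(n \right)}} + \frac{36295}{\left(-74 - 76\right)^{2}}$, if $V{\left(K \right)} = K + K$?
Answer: $- \frac{2430997}{48375} \approx -50.253$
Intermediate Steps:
$V{\left(K \right)} = 2 K$
$- \frac{8921}{V{\left(n \right)}} + \frac{36295}{\left(-74 - 76\right)^{2}} = - \frac{8921}{2 \cdot 86} + \frac{36295}{\left(-74 - 76\right)^{2}} = - \frac{8921}{172} + \frac{36295}{\left(-150\right)^{2}} = \left(-8921\right) \frac{1}{172} + \frac{36295}{22500} = - \frac{8921}{172} + 36295 \cdot \frac{1}{22500} = - \frac{8921}{172} + \frac{7259}{4500} = - \frac{2430997}{48375}$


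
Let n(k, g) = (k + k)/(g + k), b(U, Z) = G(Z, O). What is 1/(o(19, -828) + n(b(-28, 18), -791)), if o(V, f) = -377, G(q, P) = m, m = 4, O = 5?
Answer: -787/296707 ≈ -0.0026524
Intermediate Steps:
G(q, P) = 4
b(U, Z) = 4
n(k, g) = 2*k/(g + k) (n(k, g) = (2*k)/(g + k) = 2*k/(g + k))
1/(o(19, -828) + n(b(-28, 18), -791)) = 1/(-377 + 2*4/(-791 + 4)) = 1/(-377 + 2*4/(-787)) = 1/(-377 + 2*4*(-1/787)) = 1/(-377 - 8/787) = 1/(-296707/787) = -787/296707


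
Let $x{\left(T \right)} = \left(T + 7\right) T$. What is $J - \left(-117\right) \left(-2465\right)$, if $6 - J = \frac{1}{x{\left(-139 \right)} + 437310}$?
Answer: $- \frac{131411311543}{455658} \approx -2.884 \cdot 10^{5}$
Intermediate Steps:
$x{\left(T \right)} = T \left(7 + T\right)$ ($x{\left(T \right)} = \left(7 + T\right) T = T \left(7 + T\right)$)
$J = \frac{2733947}{455658}$ ($J = 6 - \frac{1}{- 139 \left(7 - 139\right) + 437310} = 6 - \frac{1}{\left(-139\right) \left(-132\right) + 437310} = 6 - \frac{1}{18348 + 437310} = 6 - \frac{1}{455658} = \frac{2733947}{455658} \approx 6.0$)
$J - \left(-117\right) \left(-2465\right) = \frac{2733947}{455658} - \left(-117\right) \left(-2465\right) = \frac{2733947}{455658} - 288405 = - \frac{131411311543}{455658}$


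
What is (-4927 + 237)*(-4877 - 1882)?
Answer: 31699710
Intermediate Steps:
(-4927 + 237)*(-4877 - 1882) = -4690*(-6759) = 31699710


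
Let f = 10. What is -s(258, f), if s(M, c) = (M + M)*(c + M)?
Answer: -138288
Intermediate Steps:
s(M, c) = 2*M*(M + c) (s(M, c) = (2*M)*(M + c) = 2*M*(M + c))
-s(258, f) = -2*258*(258 + 10) = -2*258*268 = -1*138288 = -138288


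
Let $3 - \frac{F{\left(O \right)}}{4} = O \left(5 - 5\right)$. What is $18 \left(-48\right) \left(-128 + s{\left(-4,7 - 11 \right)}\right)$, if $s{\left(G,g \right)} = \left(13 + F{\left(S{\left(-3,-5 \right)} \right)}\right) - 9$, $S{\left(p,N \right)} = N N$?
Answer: $96768$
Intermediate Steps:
$S{\left(p,N \right)} = N^{2}$
$F{\left(O \right)} = 12$ ($F{\left(O \right)} = 12 - 4 O \left(5 - 5\right) = 12 - 4 O 0 = 12 - 0 = 12 + 0 = 12$)
$s{\left(G,g \right)} = 16$ ($s{\left(G,g \right)} = \left(13 + 12\right) - 9 = 25 - 9 = 16$)
$18 \left(-48\right) \left(-128 + s{\left(-4,7 - 11 \right)}\right) = 18 \left(-48\right) \left(-128 + 16\right) = \left(-864\right) \left(-112\right) = 96768$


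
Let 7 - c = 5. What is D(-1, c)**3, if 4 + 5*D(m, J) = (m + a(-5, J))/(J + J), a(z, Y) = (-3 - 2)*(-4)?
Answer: 27/8000 ≈ 0.0033750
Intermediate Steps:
c = 2 (c = 7 - 1*5 = 7 - 5 = 2)
a(z, Y) = 20 (a(z, Y) = -5*(-4) = 20)
D(m, J) = -4/5 + (20 + m)/(10*J) (D(m, J) = -4/5 + ((m + 20)/(J + J))/5 = -4/5 + ((20 + m)/((2*J)))/5 = -4/5 + ((20 + m)*(1/(2*J)))/5 = -4/5 + ((20 + m)/(2*J))/5 = -4/5 + (20 + m)/(10*J))
D(-1, c)**3 = ((1/10)*(20 - 1 - 8*2)/2)**3 = ((1/10)*(1/2)*(20 - 1 - 16))**3 = ((1/10)*(1/2)*3)**3 = (3/20)**3 = 27/8000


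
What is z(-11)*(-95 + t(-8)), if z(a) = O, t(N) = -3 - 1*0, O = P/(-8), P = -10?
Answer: -245/2 ≈ -122.50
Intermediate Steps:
O = 5/4 (O = -10/(-8) = -10*(-1/8) = 5/4 ≈ 1.2500)
t(N) = -3 (t(N) = -3 + 0 = -3)
z(a) = 5/4
z(-11)*(-95 + t(-8)) = 5*(-95 - 3)/4 = (5/4)*(-98) = -245/2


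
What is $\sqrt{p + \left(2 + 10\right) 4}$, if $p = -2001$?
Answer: $3 i \sqrt{217} \approx 44.193 i$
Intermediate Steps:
$\sqrt{p + \left(2 + 10\right) 4} = \sqrt{-2001 + \left(2 + 10\right) 4} = \sqrt{-2001 + 12 \cdot 4} = \sqrt{-2001 + 48} = \sqrt{-1953} = 3 i \sqrt{217}$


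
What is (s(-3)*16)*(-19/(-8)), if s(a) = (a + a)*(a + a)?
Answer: 1368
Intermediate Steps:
s(a) = 4*a² (s(a) = (2*a)*(2*a) = 4*a²)
(s(-3)*16)*(-19/(-8)) = ((4*(-3)²)*16)*(-19/(-8)) = ((4*9)*16)*(-19*(-⅛)) = (36*16)*(19/8) = 576*(19/8) = 1368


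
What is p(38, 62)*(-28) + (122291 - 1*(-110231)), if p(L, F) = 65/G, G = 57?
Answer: 13251934/57 ≈ 2.3249e+5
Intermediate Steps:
p(L, F) = 65/57
p(38, 62)*(-28) + (122291 - 1*(-110231)) = (65/57)*(-28) + (122291 - 1*(-110231)) = -1820/57 + (122291 + 110231) = -1820/57 + 232522 = 13251934/57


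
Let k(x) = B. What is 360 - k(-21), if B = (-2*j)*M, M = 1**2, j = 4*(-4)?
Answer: 328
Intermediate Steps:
j = -16
M = 1
B = 32 (B = -2*(-16)*1 = 32*1 = 32)
k(x) = 32
360 - k(-21) = 360 - 1*32 = 360 - 32 = 328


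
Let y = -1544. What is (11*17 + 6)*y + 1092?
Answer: -296900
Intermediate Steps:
(11*17 + 6)*y + 1092 = (11*17 + 6)*(-1544) + 1092 = (187 + 6)*(-1544) + 1092 = 193*(-1544) + 1092 = -297992 + 1092 = -296900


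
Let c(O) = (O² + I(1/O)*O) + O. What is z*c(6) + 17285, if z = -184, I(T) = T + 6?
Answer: 2749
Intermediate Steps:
I(T) = 6 + T
c(O) = O + O² + O*(6 + 1/O) (c(O) = (O² + (6 + 1/O)*O) + O = (O² + O*(6 + 1/O)) + O = O + O² + O*(6 + 1/O))
z*c(6) + 17285 = -184*(1 + 6² + 7*6) + 17285 = -184*(1 + 36 + 42) + 17285 = -184*79 + 17285 = -14536 + 17285 = 2749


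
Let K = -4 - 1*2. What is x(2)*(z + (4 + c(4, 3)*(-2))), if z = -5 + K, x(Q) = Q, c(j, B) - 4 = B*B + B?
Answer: -78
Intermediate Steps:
K = -6 (K = -4 - 2 = -6)
c(j, B) = 4 + B + B² (c(j, B) = 4 + (B*B + B) = 4 + (B² + B) = 4 + (B + B²) = 4 + B + B²)
z = -11 (z = -5 - 6 = -11)
x(2)*(z + (4 + c(4, 3)*(-2))) = 2*(-11 + (4 + (4 + 3 + 3²)*(-2))) = 2*(-11 + (4 + (4 + 3 + 9)*(-2))) = 2*(-11 + (4 + 16*(-2))) = 2*(-11 + (4 - 32)) = 2*(-11 - 28) = 2*(-39) = -78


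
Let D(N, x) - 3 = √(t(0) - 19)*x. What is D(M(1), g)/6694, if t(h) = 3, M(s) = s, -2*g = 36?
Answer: 3/6694 - 36*I/3347 ≈ 0.00044816 - 0.010756*I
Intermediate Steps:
g = -18 (g = -½*36 = -18)
D(N, x) = 3 + 4*I*x (D(N, x) = 3 + √(3 - 19)*x = 3 + √(-16)*x = 3 + (4*I)*x = 3 + 4*I*x)
D(M(1), g)/6694 = (3 + 4*I*(-18))/6694 = (3 - 72*I)*(1/6694) = 3/6694 - 36*I/3347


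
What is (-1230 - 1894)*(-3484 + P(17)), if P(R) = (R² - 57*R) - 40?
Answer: 13133296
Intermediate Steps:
P(R) = -40 + R² - 57*R
(-1230 - 1894)*(-3484 + P(17)) = (-1230 - 1894)*(-3484 + (-40 + 17² - 57*17)) = -3124*(-3484 + (-40 + 289 - 969)) = -3124*(-3484 - 720) = -3124*(-4204) = 13133296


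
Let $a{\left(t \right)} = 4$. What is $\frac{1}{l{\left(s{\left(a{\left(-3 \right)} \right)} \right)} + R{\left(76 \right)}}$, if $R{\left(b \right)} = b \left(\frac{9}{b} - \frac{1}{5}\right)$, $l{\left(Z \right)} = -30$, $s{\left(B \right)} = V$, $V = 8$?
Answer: $- \frac{5}{181} \approx -0.027624$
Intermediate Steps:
$s{\left(B \right)} = 8$
$R{\left(b \right)} = b \left(- \frac{1}{5} + \frac{9}{b}\right)$ ($R{\left(b \right)} = b \left(\frac{9}{b} - \frac{1}{5}\right) = b \left(- \frac{1}{5} + \frac{9}{b}\right)$)
$\frac{1}{l{\left(s{\left(a{\left(-3 \right)} \right)} \right)} + R{\left(76 \right)}} = \frac{1}{-30 + \left(9 - \frac{76}{5}\right)} = \frac{1}{-30 - \frac{31}{5}} = \frac{1}{- \frac{181}{5}} = - \frac{5}{181}$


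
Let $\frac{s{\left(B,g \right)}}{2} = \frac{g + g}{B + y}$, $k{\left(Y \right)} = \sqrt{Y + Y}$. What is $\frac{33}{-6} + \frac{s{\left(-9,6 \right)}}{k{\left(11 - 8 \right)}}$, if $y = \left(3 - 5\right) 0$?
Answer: $- \frac{11}{2} - \frac{4 \sqrt{6}}{9} \approx -6.5887$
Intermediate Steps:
$y = 0$ ($y = \left(-2\right) 0 = 0$)
$k{\left(Y \right)} = \sqrt{2} \sqrt{Y}$ ($k{\left(Y \right)} = \sqrt{2 Y} = \sqrt{2} \sqrt{Y}$)
$s{\left(B,g \right)} = \frac{4 g}{B}$ ($s{\left(B,g \right)} = 2 \frac{g + g}{B + 0} = 2 \frac{2 g}{B} = \frac{4 g}{B}$)
$\frac{33}{-6} + \frac{s{\left(-9,6 \right)}}{k{\left(11 - 8 \right)}} = \frac{33}{-6} + \frac{4 \cdot 6 \frac{1}{-9}}{\sqrt{2} \sqrt{11 - 8}} = 33 \left(- \frac{1}{6}\right) + \frac{4 \cdot 6 \left(- \frac{1}{9}\right)}{\sqrt{2} \sqrt{3}} = - \frac{11}{2} - \frac{8}{3 \sqrt{6}} = - \frac{11}{2} - \frac{8 \frac{\sqrt{6}}{6}}{3} = - \frac{11}{2} - \frac{4 \sqrt{6}}{9}$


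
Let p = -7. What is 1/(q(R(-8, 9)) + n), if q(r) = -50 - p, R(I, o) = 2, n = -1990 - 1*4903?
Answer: -1/6936 ≈ -0.00014418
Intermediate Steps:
n = -6893 (n = -1990 - 4903 = -6893)
q(r) = -43 (q(r) = -50 - 1*(-7) = -50 + 7 = -43)
1/(q(R(-8, 9)) + n) = 1/(-43 - 6893) = 1/(-6936) = -1/6936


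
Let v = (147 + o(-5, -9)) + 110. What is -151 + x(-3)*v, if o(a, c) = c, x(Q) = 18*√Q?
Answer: -151 + 4464*I*√3 ≈ -151.0 + 7731.9*I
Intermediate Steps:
v = 248 (v = (147 - 9) + 110 = 138 + 110 = 248)
-151 + x(-3)*v = -151 + (18*√(-3))*248 = -151 + (18*(I*√3))*248 = -151 + (18*I*√3)*248 = -151 + 4464*I*√3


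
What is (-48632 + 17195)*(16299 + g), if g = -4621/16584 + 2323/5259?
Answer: -4965424131417141/9690584 ≈ -5.1240e+8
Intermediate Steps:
g = 4740931/29071752 (g = -4621*1/16584 + 2323*(1/5259) = -4621/16584 + 2323/5259 = 4740931/29071752 ≈ 0.16308)
(-48632 + 17195)*(16299 + g) = (-48632 + 17195)*(16299 + 4740931/29071752) = -31437*473845226779/29071752 = -4965424131417141/9690584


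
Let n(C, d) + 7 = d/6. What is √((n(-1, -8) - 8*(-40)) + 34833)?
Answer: √316302/3 ≈ 187.47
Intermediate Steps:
n(C, d) = -7 + d/6
√((n(-1, -8) - 8*(-40)) + 34833) = √(((-7 + (⅙)*(-8)) - 8*(-40)) + 34833) = √(((-7 - 4/3) + 320) + 34833) = √((-25/3 + 320) + 34833) = √(935/3 + 34833) = √(105434/3) = √316302/3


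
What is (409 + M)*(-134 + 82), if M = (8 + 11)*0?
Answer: -21268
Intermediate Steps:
M = 0 (M = 19*0 = 0)
(409 + M)*(-134 + 82) = (409 + 0)*(-134 + 82) = 409*(-52) = -21268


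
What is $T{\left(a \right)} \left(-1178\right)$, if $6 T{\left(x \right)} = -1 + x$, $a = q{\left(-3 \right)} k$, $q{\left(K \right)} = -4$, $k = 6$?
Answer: $\frac{14725}{3} \approx 4908.3$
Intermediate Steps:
$a = -24$ ($a = \left(-4\right) 6 = -24$)
$T{\left(x \right)} = - \frac{1}{6} + \frac{x}{6}$ ($T{\left(x \right)} = \frac{-1 + x}{6} = - \frac{1}{6} + \frac{x}{6}$)
$T{\left(a \right)} \left(-1178\right) = \left(- \frac{1}{6} + \frac{1}{6} \left(-24\right)\right) \left(-1178\right) = \left(- \frac{1}{6} - 4\right) \left(-1178\right) = \left(- \frac{25}{6}\right) \left(-1178\right) = \frac{14725}{3}$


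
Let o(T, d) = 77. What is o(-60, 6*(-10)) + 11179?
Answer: 11256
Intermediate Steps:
o(-60, 6*(-10)) + 11179 = 77 + 11179 = 11256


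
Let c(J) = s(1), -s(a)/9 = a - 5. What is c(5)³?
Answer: 46656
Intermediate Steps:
s(a) = 45 - 9*a (s(a) = -9*(a - 5) = -9*(-5 + a) = 45 - 9*a)
c(J) = 36 (c(J) = 45 - 9*1 = 45 - 9 = 36)
c(5)³ = 36³ = 46656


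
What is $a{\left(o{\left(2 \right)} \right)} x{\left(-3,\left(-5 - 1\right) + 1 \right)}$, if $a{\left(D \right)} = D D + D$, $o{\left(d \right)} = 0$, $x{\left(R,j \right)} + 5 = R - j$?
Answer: $0$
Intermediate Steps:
$x{\left(R,j \right)} = -5 + R - j$ ($x{\left(R,j \right)} = -5 + \left(R - j\right) = -5 + R - j$)
$a{\left(D \right)} = D + D^{2}$ ($a{\left(D \right)} = D^{2} + D = D + D^{2}$)
$a{\left(o{\left(2 \right)} \right)} x{\left(-3,\left(-5 - 1\right) + 1 \right)} = 0 \left(1 + 0\right) \left(-5 - 3 - \left(\left(-5 - 1\right) + 1\right)\right) = 0 \cdot 1 \left(-5 - 3 - \left(-6 + 1\right)\right) = 0 \left(-5 - 3 - -5\right) = 0 \left(-5 - 3 + 5\right) = 0 \left(-3\right) = 0$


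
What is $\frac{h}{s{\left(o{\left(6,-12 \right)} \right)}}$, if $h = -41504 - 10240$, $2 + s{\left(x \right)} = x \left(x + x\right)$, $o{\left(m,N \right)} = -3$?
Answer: $-3234$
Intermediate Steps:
$s{\left(x \right)} = -2 + 2 x^{2}$ ($s{\left(x \right)} = -2 + x \left(x + x\right) = -2 + x 2 x = -2 + 2 x^{2}$)
$h = -51744$
$\frac{h}{s{\left(o{\left(6,-12 \right)} \right)}} = - \frac{51744}{-2 + 2 \left(-3\right)^{2}} = - \frac{51744}{-2 + 2 \cdot 9} = - \frac{51744}{-2 + 18} = - \frac{51744}{16} = \left(-51744\right) \frac{1}{16} = -3234$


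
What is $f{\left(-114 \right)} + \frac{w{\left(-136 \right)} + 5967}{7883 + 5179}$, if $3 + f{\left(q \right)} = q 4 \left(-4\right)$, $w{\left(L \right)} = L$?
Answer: $\frac{3398819}{1866} \approx 1821.4$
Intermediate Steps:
$f{\left(q \right)} = -3 - 16 q$ ($f{\left(q \right)} = -3 + q 4 \left(-4\right) = -3 + 4 q \left(-4\right) = -3 - 16 q$)
$f{\left(-114 \right)} + \frac{w{\left(-136 \right)} + 5967}{7883 + 5179} = \left(-3 - -1824\right) + \frac{-136 + 5967}{7883 + 5179} = \left(-3 + 1824\right) + \frac{5831}{13062} = 1821 + 5831 \cdot \frac{1}{13062} = 1821 + \frac{833}{1866} = \frac{3398819}{1866}$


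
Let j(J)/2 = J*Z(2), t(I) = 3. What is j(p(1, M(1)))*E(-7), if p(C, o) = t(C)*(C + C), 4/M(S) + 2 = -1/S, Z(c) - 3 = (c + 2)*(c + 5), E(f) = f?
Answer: -2604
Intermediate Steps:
Z(c) = 3 + (2 + c)*(5 + c) (Z(c) = 3 + (c + 2)*(c + 5) = 3 + (2 + c)*(5 + c))
M(S) = 4/(-2 - 1/S)
p(C, o) = 6*C (p(C, o) = 3*(C + C) = 3*(2*C) = 6*C)
j(J) = 62*J (j(J) = 2*(J*(13 + 2**2 + 7*2)) = 2*(J*(13 + 4 + 14)) = 2*(J*31) = 2*(31*J) = 62*J)
j(p(1, M(1)))*E(-7) = (62*(6*1))*(-7) = (62*6)*(-7) = 372*(-7) = -2604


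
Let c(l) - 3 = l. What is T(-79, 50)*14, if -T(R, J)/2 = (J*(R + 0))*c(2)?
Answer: 553000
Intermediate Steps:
c(l) = 3 + l
T(R, J) = -10*J*R (T(R, J) = -2*J*(R + 0)*(3 + 2) = -2*J*R*5 = -10*J*R)
T(-79, 50)*14 = -10*50*(-79)*14 = 39500*14 = 553000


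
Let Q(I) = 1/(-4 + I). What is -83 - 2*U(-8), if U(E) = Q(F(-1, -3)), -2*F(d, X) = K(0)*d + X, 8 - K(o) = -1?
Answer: -84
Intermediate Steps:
K(o) = 9 (K(o) = 8 - 1*(-1) = 8 + 1 = 9)
F(d, X) = -9*d/2 - X/2 (F(d, X) = -(9*d + X)/2 = -(X + 9*d)/2 = -9*d/2 - X/2)
U(E) = ½ (U(E) = 1/(-4 + (-9/2*(-1) - ½*(-3))) = 1/(-4 + (9/2 + 3/2)) = 1/(-4 + 6) = 1/2 = ½)
-83 - 2*U(-8) = -83 - 2*½ = -83 - 1 = -84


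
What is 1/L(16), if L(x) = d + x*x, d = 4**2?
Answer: 1/272 ≈ 0.0036765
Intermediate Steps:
d = 16
L(x) = 16 + x**2 (L(x) = 16 + x*x = 16 + x**2)
1/L(16) = 1/(16 + 16**2) = 1/(16 + 256) = 1/272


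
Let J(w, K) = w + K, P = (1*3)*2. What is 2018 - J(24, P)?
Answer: 1988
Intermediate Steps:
P = 6 (P = 3*2 = 6)
J(w, K) = K + w
2018 - J(24, P) = 2018 - (6 + 24) = 2018 - 1*30 = 2018 - 30 = 1988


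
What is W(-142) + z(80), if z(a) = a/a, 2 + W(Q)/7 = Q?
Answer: -1007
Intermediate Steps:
W(Q) = -14 + 7*Q
z(a) = 1
W(-142) + z(80) = (-14 + 7*(-142)) + 1 = (-14 - 994) + 1 = -1008 + 1 = -1007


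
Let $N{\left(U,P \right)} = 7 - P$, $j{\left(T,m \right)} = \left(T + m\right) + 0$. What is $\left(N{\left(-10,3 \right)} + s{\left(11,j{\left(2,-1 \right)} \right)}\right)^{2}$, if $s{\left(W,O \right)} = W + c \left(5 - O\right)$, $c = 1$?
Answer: $361$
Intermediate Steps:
$j{\left(T,m \right)} = T + m$
$s{\left(W,O \right)} = 5 + W - O$ ($s{\left(W,O \right)} = W + 1 \left(5 - O\right) = W - \left(-5 + O\right) = 5 + W - O$)
$\left(N{\left(-10,3 \right)} + s{\left(11,j{\left(2,-1 \right)} \right)}\right)^{2} = \left(\left(7 - 3\right) + \left(5 + 11 - \left(2 - 1\right)\right)\right)^{2} = \left(\left(7 - 3\right) + \left(5 + 11 - 1\right)\right)^{2} = \left(4 + \left(5 + 11 - 1\right)\right)^{2} = \left(4 + 15\right)^{2} = 19^{2} = 361$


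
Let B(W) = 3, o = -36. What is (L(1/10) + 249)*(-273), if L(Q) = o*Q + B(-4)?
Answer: -339066/5 ≈ -67813.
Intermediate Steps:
L(Q) = 3 - 36*Q (L(Q) = -36*Q + 3 = 3 - 36*Q)
(L(1/10) + 249)*(-273) = ((3 - 36/10) + 249)*(-273) = ((3 - 36*1/10) + 249)*(-273) = ((3 - 18/5) + 249)*(-273) = (-3/5 + 249)*(-273) = (1242/5)*(-273) = -339066/5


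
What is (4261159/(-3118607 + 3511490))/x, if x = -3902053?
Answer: -4261159/1533050288799 ≈ -2.7795e-6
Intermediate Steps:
(4261159/(-3118607 + 3511490))/x = (4261159/(-3118607 + 3511490))/(-3902053) = (4261159/392883)*(-1/3902053) = -4261159/1533050288799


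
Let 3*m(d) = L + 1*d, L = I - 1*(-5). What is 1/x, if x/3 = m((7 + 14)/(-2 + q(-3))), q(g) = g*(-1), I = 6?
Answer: 1/32 ≈ 0.031250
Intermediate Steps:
q(g) = -g
L = 11 (L = 6 - 1*(-5) = 6 + 5 = 11)
m(d) = 11/3 + d/3 (m(d) = (11 + 1*d)/3 = (11 + d)/3 = 11/3 + d/3)
x = 32 (x = 3*(11/3 + ((7 + 14)/(-2 - 1*(-3)))/3) = 3*(11/3 + (21/(-2 + 3))/3) = 3*(11/3 + (21/1)/3) = 3*(11/3 + (21*1)/3) = 3*(11/3 + (⅓)*21) = 3*(11/3 + 7) = 3*(32/3) = 32)
1/x = 1/32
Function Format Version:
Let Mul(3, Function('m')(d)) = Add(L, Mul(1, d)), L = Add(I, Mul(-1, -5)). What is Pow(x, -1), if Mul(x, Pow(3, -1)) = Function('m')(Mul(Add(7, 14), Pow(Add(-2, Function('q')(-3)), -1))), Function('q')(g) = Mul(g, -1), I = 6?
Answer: Rational(1, 32) ≈ 0.031250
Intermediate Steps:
Function('q')(g) = Mul(-1, g)
L = 11 (L = Add(6, Mul(-1, -5)) = Add(6, 5) = 11)
Function('m')(d) = Add(Rational(11, 3), Mul(Rational(1, 3), d)) (Function('m')(d) = Mul(Rational(1, 3), Add(11, Mul(1, d))) = Mul(Rational(1, 3), Add(11, d)) = Add(Rational(11, 3), Mul(Rational(1, 3), d)))
x = 32 (x = Mul(3, Add(Rational(11, 3), Mul(Rational(1, 3), Mul(Add(7, 14), Pow(Add(-2, Mul(-1, -3)), -1))))) = Mul(3, Add(Rational(11, 3), Mul(Rational(1, 3), Mul(21, Pow(Add(-2, 3), -1))))) = Mul(3, Add(Rational(11, 3), Mul(Rational(1, 3), Mul(21, Pow(1, -1))))) = Mul(3, Add(Rational(11, 3), Mul(Rational(1, 3), Mul(21, 1)))) = Mul(3, Add(Rational(11, 3), Mul(Rational(1, 3), 21))) = Mul(3, Add(Rational(11, 3), 7)) = Mul(3, Rational(32, 3)) = 32)
Pow(x, -1) = Pow(32, -1) = Rational(1, 32)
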